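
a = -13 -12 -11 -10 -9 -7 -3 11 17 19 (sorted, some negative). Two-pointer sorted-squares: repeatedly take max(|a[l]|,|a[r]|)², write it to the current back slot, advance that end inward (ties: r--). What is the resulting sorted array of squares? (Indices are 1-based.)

[9, 49, 81, 100, 121, 121, 144, 169, 289, 361]

[1,10] |-13|<=|19| out[10]=361 → r--
[1,9] |-13|<=|17| out[9]=289 → r--
[1,8] |-13|>|11| out[8]=169 → l++
[2,8] |-12|>|11| out[7]=144 → l++
[3,8] |-11|<=|11| out[6]=121 → r--
[3,7] |-11|>|-3| out[5]=121 → l++
[4,7] |-10|>|-3| out[4]=100 → l++
[5,7] |-9|>|-3| out[3]=81 → l++
[6,7] |-7|>|-3| out[2]=49 → l++
[7,7] |-3|<=|-3| out[1]=9 → r--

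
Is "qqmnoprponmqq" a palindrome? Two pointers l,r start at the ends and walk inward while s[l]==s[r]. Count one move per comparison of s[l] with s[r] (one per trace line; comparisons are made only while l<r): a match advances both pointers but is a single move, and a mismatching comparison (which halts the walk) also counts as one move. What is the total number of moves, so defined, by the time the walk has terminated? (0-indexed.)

6 moves

l=0 r=12: 'q'=='q', l++,r--
l=1 r=11: 'q'=='q', l++,r--
l=2 r=10: 'm'=='m', l++,r--
l=3 r=9: 'n'=='n', l++,r--
l=4 r=8: 'o'=='o', l++,r--
l=5 r=7: 'p'=='p', l++,r--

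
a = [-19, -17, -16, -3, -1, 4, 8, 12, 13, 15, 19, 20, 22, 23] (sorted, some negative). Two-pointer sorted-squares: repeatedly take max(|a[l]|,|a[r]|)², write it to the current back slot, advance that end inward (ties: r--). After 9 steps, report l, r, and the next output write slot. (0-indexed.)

l=3, r=7, next write slot=4

[0,13] |-19|<=|23| out[13]=529 → r--
[0,12] |-19|<=|22| out[12]=484 → r--
[0,11] |-19|<=|20| out[11]=400 → r--
[0,10] |-19|<=|19| out[10]=361 → r--
[0,9] |-19|>|15| out[9]=361 → l++
[1,9] |-17|>|15| out[8]=289 → l++
[2,9] |-16|>|15| out[7]=256 → l++
[3,9] |-3|<=|15| out[6]=225 → r--
[3,8] |-3|<=|13| out[5]=169 → r--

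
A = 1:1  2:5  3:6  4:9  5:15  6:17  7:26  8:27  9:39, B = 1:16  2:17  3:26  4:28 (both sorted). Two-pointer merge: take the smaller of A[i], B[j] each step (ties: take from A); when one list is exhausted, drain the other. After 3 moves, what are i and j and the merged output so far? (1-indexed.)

i=1 j=1: A[i]=1<=B[j]=16 take 1, i++
i=2 j=1: A[i]=5<=B[j]=16 take 5, i++
i=3 j=1: A[i]=6<=B[j]=16 take 6, i++

i=4, j=1, merged so far=[1, 5, 6]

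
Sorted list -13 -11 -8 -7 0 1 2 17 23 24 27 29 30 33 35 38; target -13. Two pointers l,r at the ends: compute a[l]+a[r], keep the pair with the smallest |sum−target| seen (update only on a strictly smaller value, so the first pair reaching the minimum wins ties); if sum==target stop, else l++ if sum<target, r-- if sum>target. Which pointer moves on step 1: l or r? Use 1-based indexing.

r

[1,16] -13+38=25 d=38 * → r--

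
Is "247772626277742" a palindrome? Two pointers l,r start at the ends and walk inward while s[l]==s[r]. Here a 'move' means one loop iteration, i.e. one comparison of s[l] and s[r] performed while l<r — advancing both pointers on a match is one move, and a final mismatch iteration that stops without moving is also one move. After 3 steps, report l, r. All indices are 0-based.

[0,14] '2'=='2' → l++,r--
[1,13] '4'=='4' → l++,r--
[2,12] '7'=='7' → l++,r--

l=3, r=11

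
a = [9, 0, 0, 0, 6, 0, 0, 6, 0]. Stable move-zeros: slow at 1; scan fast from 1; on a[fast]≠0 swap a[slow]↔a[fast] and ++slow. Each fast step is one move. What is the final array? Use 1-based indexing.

[9, 6, 6, 0, 0, 0, 0, 0, 0]

(s=1,f=1) a[fast]=9≠0 swap→a[1]=9 → slow++,fast++
(s=2,f=2) a[fast]=0 → fast++
(s=2,f=3) a[fast]=0 → fast++
(s=2,f=4) a[fast]=0 → fast++
(s=2,f=5) a[fast]=6≠0 swap→a[2]=6 → slow++,fast++
(s=3,f=6) a[fast]=0 → fast++
(s=3,f=7) a[fast]=0 → fast++
(s=3,f=8) a[fast]=6≠0 swap→a[3]=6 → slow++,fast++
(s=4,f=9) a[fast]=0 → fast++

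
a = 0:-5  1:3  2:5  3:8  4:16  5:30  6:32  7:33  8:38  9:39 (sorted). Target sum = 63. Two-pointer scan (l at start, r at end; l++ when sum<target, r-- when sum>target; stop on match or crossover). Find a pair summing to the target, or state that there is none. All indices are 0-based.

(30, 33)

[0,9] -5+39=34 <63 → l++
[1,9] 3+39=42 <63 → l++
[2,9] 5+39=44 <63 → l++
[3,9] 8+39=47 <63 → l++
[4,9] 16+39=55 <63 → l++
[5,9] 30+39=69 >63 → r--
[5,8] 30+38=68 >63 → r--
[5,7] 30+33=63 → found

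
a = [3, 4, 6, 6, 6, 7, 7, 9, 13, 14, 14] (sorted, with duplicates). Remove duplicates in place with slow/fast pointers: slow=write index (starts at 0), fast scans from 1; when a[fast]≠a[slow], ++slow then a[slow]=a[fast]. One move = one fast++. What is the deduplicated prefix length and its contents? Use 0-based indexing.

length 7; prefix = [3, 4, 6, 7, 9, 13, 14]

(s=0,f=1) a[fast]=4≠a[slow]=3 write a[1]=4 → slow++,fast++
(s=1,f=2) a[fast]=6≠a[slow]=4 write a[2]=6 → slow++,fast++
(s=2,f=3) a[fast]=6=a[slow] dup → fast++
(s=2,f=4) a[fast]=6=a[slow] dup → fast++
(s=2,f=5) a[fast]=7≠a[slow]=6 write a[3]=7 → slow++,fast++
(s=3,f=6) a[fast]=7=a[slow] dup → fast++
(s=3,f=7) a[fast]=9≠a[slow]=7 write a[4]=9 → slow++,fast++
(s=4,f=8) a[fast]=13≠a[slow]=9 write a[5]=13 → slow++,fast++
(s=5,f=9) a[fast]=14≠a[slow]=13 write a[6]=14 → slow++,fast++
(s=6,f=10) a[fast]=14=a[slow] dup → fast++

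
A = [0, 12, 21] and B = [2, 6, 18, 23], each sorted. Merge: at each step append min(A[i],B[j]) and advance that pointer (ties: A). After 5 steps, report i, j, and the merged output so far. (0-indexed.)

[i=0,j=0] A[i]=0<=B[j]=2 take 0 → i++
[i=1,j=0] A[i]=12>B[j]=2 take 2 → j++
[i=1,j=1] A[i]=12>B[j]=6 take 6 → j++
[i=1,j=2] A[i]=12<=B[j]=18 take 12 → i++
[i=2,j=2] A[i]=21>B[j]=18 take 18 → j++

i=2, j=3, merged so far=[0, 2, 6, 12, 18]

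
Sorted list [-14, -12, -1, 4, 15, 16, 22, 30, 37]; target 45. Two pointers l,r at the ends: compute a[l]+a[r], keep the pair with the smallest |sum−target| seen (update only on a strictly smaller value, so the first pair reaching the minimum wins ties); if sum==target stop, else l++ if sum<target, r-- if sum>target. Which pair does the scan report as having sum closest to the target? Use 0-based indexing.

l=0 r=8: -14+37=23 d=22 *, l++
l=1 r=8: -12+37=25 d=20 *, l++
l=2 r=8: -1+37=36 d=9 *, l++
l=3 r=8: 4+37=41 d=4 *, l++
l=4 r=8: 15+37=52 d=7, r--
l=4 r=7: 15+30=45 d=0 *, stop

pair (15, 30) with sum 45 (|Δ|=0)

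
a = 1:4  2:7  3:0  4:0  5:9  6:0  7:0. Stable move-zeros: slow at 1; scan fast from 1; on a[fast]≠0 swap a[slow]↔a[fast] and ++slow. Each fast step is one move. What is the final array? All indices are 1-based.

slow=1 fast=1: a[fast]=4≠0 swap→a[1]=4, slow++,fast++
slow=2 fast=2: a[fast]=7≠0 swap→a[2]=7, slow++,fast++
slow=3 fast=3: a[fast]=0, fast++
slow=3 fast=4: a[fast]=0, fast++
slow=3 fast=5: a[fast]=9≠0 swap→a[3]=9, slow++,fast++
slow=4 fast=6: a[fast]=0, fast++
slow=4 fast=7: a[fast]=0, fast++

[4, 7, 9, 0, 0, 0, 0]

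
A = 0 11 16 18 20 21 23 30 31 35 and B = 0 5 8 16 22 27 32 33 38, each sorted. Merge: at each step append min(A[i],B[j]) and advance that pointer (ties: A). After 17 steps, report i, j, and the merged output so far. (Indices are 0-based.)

[i=0,j=0] A[i]=0<=B[j]=0 take 0 → i++
[i=1,j=0] A[i]=11>B[j]=0 take 0 → j++
[i=1,j=1] A[i]=11>B[j]=5 take 5 → j++
[i=1,j=2] A[i]=11>B[j]=8 take 8 → j++
[i=1,j=3] A[i]=11<=B[j]=16 take 11 → i++
[i=2,j=3] A[i]=16<=B[j]=16 take 16 → i++
[i=3,j=3] A[i]=18>B[j]=16 take 16 → j++
[i=3,j=4] A[i]=18<=B[j]=22 take 18 → i++
[i=4,j=4] A[i]=20<=B[j]=22 take 20 → i++
[i=5,j=4] A[i]=21<=B[j]=22 take 21 → i++
[i=6,j=4] A[i]=23>B[j]=22 take 22 → j++
[i=6,j=5] A[i]=23<=B[j]=27 take 23 → i++
[i=7,j=5] A[i]=30>B[j]=27 take 27 → j++
[i=7,j=6] A[i]=30<=B[j]=32 take 30 → i++
[i=8,j=6] A[i]=31<=B[j]=32 take 31 → i++
[i=9,j=6] A[i]=35>B[j]=32 take 32 → j++
[i=9,j=7] A[i]=35>B[j]=33 take 33 → j++

i=9, j=8, merged so far=[0, 0, 5, 8, 11, 16, 16, 18, 20, 21, 22, 23, 27, 30, 31, 32, 33]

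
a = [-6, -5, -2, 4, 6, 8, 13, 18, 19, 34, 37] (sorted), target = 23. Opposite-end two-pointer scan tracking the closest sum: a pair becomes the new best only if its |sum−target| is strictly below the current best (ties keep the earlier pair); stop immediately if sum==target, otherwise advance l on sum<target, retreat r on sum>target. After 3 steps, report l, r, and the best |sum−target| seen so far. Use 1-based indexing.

l=1 r=11: -6+37=31 d=8 *, r--
l=1 r=10: -6+34=28 d=5 *, r--
l=1 r=9: -6+19=13 d=10, l++

l=2, r=9, best |Δ|=5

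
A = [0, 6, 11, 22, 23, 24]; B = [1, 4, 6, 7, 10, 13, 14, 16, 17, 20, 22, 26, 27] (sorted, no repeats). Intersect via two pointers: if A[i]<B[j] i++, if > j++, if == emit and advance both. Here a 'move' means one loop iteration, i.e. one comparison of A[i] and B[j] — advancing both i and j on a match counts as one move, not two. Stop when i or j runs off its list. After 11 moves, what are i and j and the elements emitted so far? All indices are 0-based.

i=3, j=9, emitted=[6]

[i=0,j=0] 0<1 → i++
[i=1,j=0] 6>1 → j++
[i=1,j=1] 6>4 → j++
[i=1,j=2] 6==6 emit → i++,j++
[i=2,j=3] 11>7 → j++
[i=2,j=4] 11>10 → j++
[i=2,j=5] 11<13 → i++
[i=3,j=5] 22>13 → j++
[i=3,j=6] 22>14 → j++
[i=3,j=7] 22>16 → j++
[i=3,j=8] 22>17 → j++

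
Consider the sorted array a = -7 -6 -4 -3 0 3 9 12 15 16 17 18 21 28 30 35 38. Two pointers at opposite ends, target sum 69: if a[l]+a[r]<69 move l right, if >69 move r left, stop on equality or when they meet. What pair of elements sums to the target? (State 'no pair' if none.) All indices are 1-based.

[1,17] -7+38=31 <69 → l++
[2,17] -6+38=32 <69 → l++
[3,17] -4+38=34 <69 → l++
[4,17] -3+38=35 <69 → l++
[5,17] 0+38=38 <69 → l++
[6,17] 3+38=41 <69 → l++
[7,17] 9+38=47 <69 → l++
[8,17] 12+38=50 <69 → l++
[9,17] 15+38=53 <69 → l++
[10,17] 16+38=54 <69 → l++
[11,17] 17+38=55 <69 → l++
[12,17] 18+38=56 <69 → l++
[13,17] 21+38=59 <69 → l++
[14,17] 28+38=66 <69 → l++
[15,17] 30+38=68 <69 → l++
[16,17] 35+38=73 >69 → r--

no pair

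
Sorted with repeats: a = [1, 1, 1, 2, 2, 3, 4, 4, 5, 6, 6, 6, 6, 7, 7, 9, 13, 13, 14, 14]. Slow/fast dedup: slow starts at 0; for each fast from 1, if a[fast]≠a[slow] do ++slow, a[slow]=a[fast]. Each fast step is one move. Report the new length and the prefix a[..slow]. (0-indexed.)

length 10; prefix = [1, 2, 3, 4, 5, 6, 7, 9, 13, 14]

slow=0 fast=1: a[fast]=1=a[slow] dup, fast++
slow=0 fast=2: a[fast]=1=a[slow] dup, fast++
slow=0 fast=3: a[fast]=2≠a[slow]=1 write a[1]=2, slow++,fast++
slow=1 fast=4: a[fast]=2=a[slow] dup, fast++
slow=1 fast=5: a[fast]=3≠a[slow]=2 write a[2]=3, slow++,fast++
slow=2 fast=6: a[fast]=4≠a[slow]=3 write a[3]=4, slow++,fast++
slow=3 fast=7: a[fast]=4=a[slow] dup, fast++
slow=3 fast=8: a[fast]=5≠a[slow]=4 write a[4]=5, slow++,fast++
slow=4 fast=9: a[fast]=6≠a[slow]=5 write a[5]=6, slow++,fast++
slow=5 fast=10: a[fast]=6=a[slow] dup, fast++
slow=5 fast=11: a[fast]=6=a[slow] dup, fast++
slow=5 fast=12: a[fast]=6=a[slow] dup, fast++
slow=5 fast=13: a[fast]=7≠a[slow]=6 write a[6]=7, slow++,fast++
slow=6 fast=14: a[fast]=7=a[slow] dup, fast++
slow=6 fast=15: a[fast]=9≠a[slow]=7 write a[7]=9, slow++,fast++
slow=7 fast=16: a[fast]=13≠a[slow]=9 write a[8]=13, slow++,fast++
slow=8 fast=17: a[fast]=13=a[slow] dup, fast++
slow=8 fast=18: a[fast]=14≠a[slow]=13 write a[9]=14, slow++,fast++
slow=9 fast=19: a[fast]=14=a[slow] dup, fast++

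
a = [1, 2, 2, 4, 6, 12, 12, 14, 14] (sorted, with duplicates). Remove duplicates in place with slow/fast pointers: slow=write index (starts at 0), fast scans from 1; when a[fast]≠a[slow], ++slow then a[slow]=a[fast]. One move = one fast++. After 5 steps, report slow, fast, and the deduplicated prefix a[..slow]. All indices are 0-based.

slow=4, fast=6, prefix=[1, 2, 4, 6, 12]

(s=0,f=1) a[fast]=2≠a[slow]=1 write a[1]=2 → slow++,fast++
(s=1,f=2) a[fast]=2=a[slow] dup → fast++
(s=1,f=3) a[fast]=4≠a[slow]=2 write a[2]=4 → slow++,fast++
(s=2,f=4) a[fast]=6≠a[slow]=4 write a[3]=6 → slow++,fast++
(s=3,f=5) a[fast]=12≠a[slow]=6 write a[4]=12 → slow++,fast++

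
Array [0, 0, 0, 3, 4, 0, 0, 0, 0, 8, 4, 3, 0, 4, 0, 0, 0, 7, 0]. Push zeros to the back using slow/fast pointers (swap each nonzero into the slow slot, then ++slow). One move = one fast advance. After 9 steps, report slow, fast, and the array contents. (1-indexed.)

slow=3, fast=10, a=[3, 4, 0, 0, 0, 0, 0, 0, 0, 8, 4, 3, 0, 4, 0, 0, 0, 7, 0]

slow=1 fast=1: a[fast]=0, fast++
slow=1 fast=2: a[fast]=0, fast++
slow=1 fast=3: a[fast]=0, fast++
slow=1 fast=4: a[fast]=3≠0 swap→a[1]=3, slow++,fast++
slow=2 fast=5: a[fast]=4≠0 swap→a[2]=4, slow++,fast++
slow=3 fast=6: a[fast]=0, fast++
slow=3 fast=7: a[fast]=0, fast++
slow=3 fast=8: a[fast]=0, fast++
slow=3 fast=9: a[fast]=0, fast++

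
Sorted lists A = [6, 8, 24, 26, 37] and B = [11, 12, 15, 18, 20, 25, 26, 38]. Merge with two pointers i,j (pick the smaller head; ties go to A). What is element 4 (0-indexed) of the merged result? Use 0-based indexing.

i=0 j=0: A[i]=6<=B[j]=11 take 6, i++
i=1 j=0: A[i]=8<=B[j]=11 take 8, i++
i=2 j=0: A[i]=24>B[j]=11 take 11, j++
i=2 j=1: A[i]=24>B[j]=12 take 12, j++
i=2 j=2: A[i]=24>B[j]=15 take 15, j++
i=2 j=3: A[i]=24>B[j]=18 take 18, j++
i=2 j=4: A[i]=24>B[j]=20 take 20, j++
i=2 j=5: A[i]=24<=B[j]=25 take 24, i++
i=3 j=5: A[i]=26>B[j]=25 take 25, j++
i=3 j=6: A[i]=26<=B[j]=26 take 26, i++
i=4 j=6: A[i]=37>B[j]=26 take 26, j++
i=4 j=7: A[i]=37<=B[j]=38 take 37, i++
i=5 j=7: A done, take B[j]=38, j++

merged[4] = 15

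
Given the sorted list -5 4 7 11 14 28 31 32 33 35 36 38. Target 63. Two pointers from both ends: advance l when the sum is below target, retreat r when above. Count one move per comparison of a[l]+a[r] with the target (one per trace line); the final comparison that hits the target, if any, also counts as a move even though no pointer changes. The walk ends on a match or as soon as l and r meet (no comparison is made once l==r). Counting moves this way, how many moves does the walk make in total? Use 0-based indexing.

l=0 r=11: -5+38=33 <63, l++
l=1 r=11: 4+38=42 <63, l++
l=2 r=11: 7+38=45 <63, l++
l=3 r=11: 11+38=49 <63, l++
l=4 r=11: 14+38=52 <63, l++
l=5 r=11: 28+38=66 >63, r--
l=5 r=10: 28+36=64 >63, r--
l=5 r=9: 28+35=63, found

8 moves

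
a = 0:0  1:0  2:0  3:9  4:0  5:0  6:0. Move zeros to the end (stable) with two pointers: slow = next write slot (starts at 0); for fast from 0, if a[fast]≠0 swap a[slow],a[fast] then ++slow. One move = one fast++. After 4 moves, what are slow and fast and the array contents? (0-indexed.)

(s=0,f=0) a[fast]=0 → fast++
(s=0,f=1) a[fast]=0 → fast++
(s=0,f=2) a[fast]=0 → fast++
(s=0,f=3) a[fast]=9≠0 swap→a[0]=9 → slow++,fast++

slow=1, fast=4, a=[9, 0, 0, 0, 0, 0, 0]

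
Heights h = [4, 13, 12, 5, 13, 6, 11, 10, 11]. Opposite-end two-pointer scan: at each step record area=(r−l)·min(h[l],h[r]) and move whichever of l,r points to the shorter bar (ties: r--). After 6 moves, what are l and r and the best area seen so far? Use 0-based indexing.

l=0 r=8: min(4,11)*8=32 best=32 *, l++
l=1 r=8: min(13,11)*7=77 best=77 *, r--
l=1 r=7: min(13,10)*6=60 best=77, r--
l=1 r=6: min(13,11)*5=55 best=77, r--
l=1 r=5: min(13,6)*4=24 best=77, r--
l=1 r=4: min(13,13)*3=39 best=77, r--

l=1, r=3, best area=77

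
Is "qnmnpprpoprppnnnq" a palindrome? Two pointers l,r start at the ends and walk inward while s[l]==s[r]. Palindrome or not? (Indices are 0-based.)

not a palindrome (mismatch at 2,14)

l=0 r=16: 'q'=='q', l++,r--
l=1 r=15: 'n'=='n', l++,r--
l=2 r=14: 'm'!='n', stop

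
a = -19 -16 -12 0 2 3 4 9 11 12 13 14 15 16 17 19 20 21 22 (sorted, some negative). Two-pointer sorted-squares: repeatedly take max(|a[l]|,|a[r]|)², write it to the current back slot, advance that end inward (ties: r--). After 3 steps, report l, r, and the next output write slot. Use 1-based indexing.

[1,19] |-19|<=|22| out[19]=484 → r--
[1,18] |-19|<=|21| out[18]=441 → r--
[1,17] |-19|<=|20| out[17]=400 → r--

l=1, r=16, next write slot=16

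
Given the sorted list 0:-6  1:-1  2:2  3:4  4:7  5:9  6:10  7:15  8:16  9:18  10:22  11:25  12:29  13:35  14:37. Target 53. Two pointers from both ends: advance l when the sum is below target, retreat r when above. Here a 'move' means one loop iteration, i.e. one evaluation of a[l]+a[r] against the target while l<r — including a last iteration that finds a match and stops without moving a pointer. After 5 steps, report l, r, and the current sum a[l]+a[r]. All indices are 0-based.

[0,14] -6+37=31 <53 → l++
[1,14] -1+37=36 <53 → l++
[2,14] 2+37=39 <53 → l++
[3,14] 4+37=41 <53 → l++
[4,14] 7+37=44 <53 → l++

l=5, r=14, sum=46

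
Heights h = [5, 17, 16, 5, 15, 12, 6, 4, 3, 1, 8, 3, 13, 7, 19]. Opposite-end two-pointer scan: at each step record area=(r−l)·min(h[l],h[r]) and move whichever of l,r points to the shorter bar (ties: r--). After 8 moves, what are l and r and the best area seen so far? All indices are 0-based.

l=8, r=14, best area=221

[0,14] min(5,19)*14=70 best=70 * → l++
[1,14] min(17,19)*13=221 best=221 * → l++
[2,14] min(16,19)*12=192 best=221 → l++
[3,14] min(5,19)*11=55 best=221 → l++
[4,14] min(15,19)*10=150 best=221 → l++
[5,14] min(12,19)*9=108 best=221 → l++
[6,14] min(6,19)*8=48 best=221 → l++
[7,14] min(4,19)*7=28 best=221 → l++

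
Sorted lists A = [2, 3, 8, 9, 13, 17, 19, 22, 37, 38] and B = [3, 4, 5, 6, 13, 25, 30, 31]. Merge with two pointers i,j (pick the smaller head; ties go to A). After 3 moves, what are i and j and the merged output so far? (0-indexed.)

i=2, j=1, merged so far=[2, 3, 3]

i=0 j=0: A[i]=2<=B[j]=3 take 2, i++
i=1 j=0: A[i]=3<=B[j]=3 take 3, i++
i=2 j=0: A[i]=8>B[j]=3 take 3, j++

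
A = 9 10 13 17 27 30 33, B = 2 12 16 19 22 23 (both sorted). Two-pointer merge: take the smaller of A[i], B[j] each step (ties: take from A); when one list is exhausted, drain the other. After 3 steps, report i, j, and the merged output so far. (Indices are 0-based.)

i=0 j=0: A[i]=9>B[j]=2 take 2, j++
i=0 j=1: A[i]=9<=B[j]=12 take 9, i++
i=1 j=1: A[i]=10<=B[j]=12 take 10, i++

i=2, j=1, merged so far=[2, 9, 10]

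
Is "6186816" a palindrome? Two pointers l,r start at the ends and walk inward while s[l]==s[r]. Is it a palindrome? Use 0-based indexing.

l=0 r=6: '6'=='6', l++,r--
l=1 r=5: '1'=='1', l++,r--
l=2 r=4: '8'=='8', l++,r--

palindrome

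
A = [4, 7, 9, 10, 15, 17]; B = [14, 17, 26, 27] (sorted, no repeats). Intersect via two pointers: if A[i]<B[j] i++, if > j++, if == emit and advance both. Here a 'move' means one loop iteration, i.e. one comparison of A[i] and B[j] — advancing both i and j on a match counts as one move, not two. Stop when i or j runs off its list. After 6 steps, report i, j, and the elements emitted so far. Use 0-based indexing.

i=5, j=1, emitted=[]

i=0 j=0: 4<14, i++
i=1 j=0: 7<14, i++
i=2 j=0: 9<14, i++
i=3 j=0: 10<14, i++
i=4 j=0: 15>14, j++
i=4 j=1: 15<17, i++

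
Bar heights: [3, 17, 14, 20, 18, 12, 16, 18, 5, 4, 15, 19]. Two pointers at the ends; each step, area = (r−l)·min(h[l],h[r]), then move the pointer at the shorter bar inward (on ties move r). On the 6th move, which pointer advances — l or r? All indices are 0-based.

r

[0,11] min(3,19)*11=33 best=33 * → l++
[1,11] min(17,19)*10=170 best=170 * → l++
[2,11] min(14,19)*9=126 best=170 → l++
[3,11] min(20,19)*8=152 best=170 → r--
[3,10] min(20,15)*7=105 best=170 → r--
[3,9] min(20,4)*6=24 best=170 → r--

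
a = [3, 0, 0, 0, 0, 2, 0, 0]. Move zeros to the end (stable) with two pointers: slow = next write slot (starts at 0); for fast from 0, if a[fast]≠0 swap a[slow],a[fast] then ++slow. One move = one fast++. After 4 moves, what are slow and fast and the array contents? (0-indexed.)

(s=0,f=0) a[fast]=3≠0 swap→a[0]=3 → slow++,fast++
(s=1,f=1) a[fast]=0 → fast++
(s=1,f=2) a[fast]=0 → fast++
(s=1,f=3) a[fast]=0 → fast++

slow=1, fast=4, a=[3, 0, 0, 0, 0, 2, 0, 0]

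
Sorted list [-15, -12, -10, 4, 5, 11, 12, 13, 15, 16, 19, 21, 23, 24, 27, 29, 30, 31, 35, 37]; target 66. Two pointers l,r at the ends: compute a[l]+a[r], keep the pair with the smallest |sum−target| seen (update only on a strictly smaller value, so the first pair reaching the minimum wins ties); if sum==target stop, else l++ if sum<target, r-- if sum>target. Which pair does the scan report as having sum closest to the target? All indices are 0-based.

l=0 r=19: -15+37=22 d=44 *, l++
l=1 r=19: -12+37=25 d=41 *, l++
l=2 r=19: -10+37=27 d=39 *, l++
l=3 r=19: 4+37=41 d=25 *, l++
l=4 r=19: 5+37=42 d=24 *, l++
l=5 r=19: 11+37=48 d=18 *, l++
l=6 r=19: 12+37=49 d=17 *, l++
l=7 r=19: 13+37=50 d=16 *, l++
l=8 r=19: 15+37=52 d=14 *, l++
l=9 r=19: 16+37=53 d=13 *, l++
l=10 r=19: 19+37=56 d=10 *, l++
l=11 r=19: 21+37=58 d=8 *, l++
l=12 r=19: 23+37=60 d=6 *, l++
l=13 r=19: 24+37=61 d=5 *, l++
l=14 r=19: 27+37=64 d=2 *, l++
l=15 r=19: 29+37=66 d=0 *, stop

pair (29, 37) with sum 66 (|Δ|=0)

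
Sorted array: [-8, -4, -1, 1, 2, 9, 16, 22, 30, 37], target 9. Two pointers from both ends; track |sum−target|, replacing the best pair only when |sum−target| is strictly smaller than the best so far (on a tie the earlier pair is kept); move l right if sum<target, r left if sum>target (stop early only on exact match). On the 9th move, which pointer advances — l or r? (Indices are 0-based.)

l=0 r=9: -8+37=29 d=20 *, r--
l=0 r=8: -8+30=22 d=13 *, r--
l=0 r=7: -8+22=14 d=5 *, r--
l=0 r=6: -8+16=8 d=1 *, l++
l=1 r=6: -4+16=12 d=3, r--
l=1 r=5: -4+9=5 d=4, l++
l=2 r=5: -1+9=8 d=1, l++
l=3 r=5: 1+9=10 d=1, r--
l=3 r=4: 1+2=3 d=6, l++

l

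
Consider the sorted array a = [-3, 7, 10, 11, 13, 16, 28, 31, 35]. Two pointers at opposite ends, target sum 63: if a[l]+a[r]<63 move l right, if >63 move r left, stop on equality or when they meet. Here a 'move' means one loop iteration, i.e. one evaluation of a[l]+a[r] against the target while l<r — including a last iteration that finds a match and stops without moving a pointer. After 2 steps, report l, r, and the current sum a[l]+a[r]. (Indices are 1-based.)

[1,9] -3+35=32 <63 → l++
[2,9] 7+35=42 <63 → l++

l=3, r=9, sum=45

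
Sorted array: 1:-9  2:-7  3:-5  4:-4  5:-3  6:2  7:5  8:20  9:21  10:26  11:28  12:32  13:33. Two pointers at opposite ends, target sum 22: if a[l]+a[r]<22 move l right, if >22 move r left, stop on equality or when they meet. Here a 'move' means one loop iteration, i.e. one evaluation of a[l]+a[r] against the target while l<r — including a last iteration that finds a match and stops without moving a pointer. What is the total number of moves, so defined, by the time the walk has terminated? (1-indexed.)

l=1 r=13: -9+33=24 >22, r--
l=1 r=12: -9+32=23 >22, r--
l=1 r=11: -9+28=19 <22, l++
l=2 r=11: -7+28=21 <22, l++
l=3 r=11: -5+28=23 >22, r--
l=3 r=10: -5+26=21 <22, l++
l=4 r=10: -4+26=22, found

7 moves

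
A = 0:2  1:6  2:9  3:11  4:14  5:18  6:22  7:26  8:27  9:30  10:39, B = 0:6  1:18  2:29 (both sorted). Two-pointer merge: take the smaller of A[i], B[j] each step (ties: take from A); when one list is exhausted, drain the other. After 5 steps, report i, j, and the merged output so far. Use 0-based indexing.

i=4, j=1, merged so far=[2, 6, 6, 9, 11]

[i=0,j=0] A[i]=2<=B[j]=6 take 2 → i++
[i=1,j=0] A[i]=6<=B[j]=6 take 6 → i++
[i=2,j=0] A[i]=9>B[j]=6 take 6 → j++
[i=2,j=1] A[i]=9<=B[j]=18 take 9 → i++
[i=3,j=1] A[i]=11<=B[j]=18 take 11 → i++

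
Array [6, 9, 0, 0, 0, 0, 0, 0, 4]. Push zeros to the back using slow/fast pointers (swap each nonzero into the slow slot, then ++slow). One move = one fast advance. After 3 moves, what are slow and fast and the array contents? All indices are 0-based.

slow=2, fast=3, a=[6, 9, 0, 0, 0, 0, 0, 0, 4]

(s=0,f=0) a[fast]=6≠0 swap→a[0]=6 → slow++,fast++
(s=1,f=1) a[fast]=9≠0 swap→a[1]=9 → slow++,fast++
(s=2,f=2) a[fast]=0 → fast++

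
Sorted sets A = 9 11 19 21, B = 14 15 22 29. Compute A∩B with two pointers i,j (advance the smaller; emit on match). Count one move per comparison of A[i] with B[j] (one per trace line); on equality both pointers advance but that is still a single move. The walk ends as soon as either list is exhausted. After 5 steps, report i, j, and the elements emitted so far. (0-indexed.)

[i=0,j=0] 9<14 → i++
[i=1,j=0] 11<14 → i++
[i=2,j=0] 19>14 → j++
[i=2,j=1] 19>15 → j++
[i=2,j=2] 19<22 → i++

i=3, j=2, emitted=[]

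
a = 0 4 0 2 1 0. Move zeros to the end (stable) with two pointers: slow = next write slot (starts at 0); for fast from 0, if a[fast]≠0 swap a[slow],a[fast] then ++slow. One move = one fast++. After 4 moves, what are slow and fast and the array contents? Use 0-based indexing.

slow=2, fast=4, a=[4, 2, 0, 0, 1, 0]

slow=0 fast=0: a[fast]=0, fast++
slow=0 fast=1: a[fast]=4≠0 swap→a[0]=4, slow++,fast++
slow=1 fast=2: a[fast]=0, fast++
slow=1 fast=3: a[fast]=2≠0 swap→a[1]=2, slow++,fast++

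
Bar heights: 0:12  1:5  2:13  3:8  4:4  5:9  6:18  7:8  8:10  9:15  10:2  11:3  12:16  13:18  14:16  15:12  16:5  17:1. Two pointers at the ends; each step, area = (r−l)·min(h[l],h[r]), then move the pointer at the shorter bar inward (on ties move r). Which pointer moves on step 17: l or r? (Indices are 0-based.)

[0,17] min(12,1)*17=17 best=17 * → r--
[0,16] min(12,5)*16=80 best=80 * → r--
[0,15] min(12,12)*15=180 best=180 * → r--
[0,14] min(12,16)*14=168 best=180 → l++
[1,14] min(5,16)*13=65 best=180 → l++
[2,14] min(13,16)*12=156 best=180 → l++
[3,14] min(8,16)*11=88 best=180 → l++
[4,14] min(4,16)*10=40 best=180 → l++
[5,14] min(9,16)*9=81 best=180 → l++
[6,14] min(18,16)*8=128 best=180 → r--
[6,13] min(18,18)*7=126 best=180 → r--
[6,12] min(18,16)*6=96 best=180 → r--
[6,11] min(18,3)*5=15 best=180 → r--
[6,10] min(18,2)*4=8 best=180 → r--
[6,9] min(18,15)*3=45 best=180 → r--
[6,8] min(18,10)*2=20 best=180 → r--
[6,7] min(18,8)*1=8 best=180 → r--

r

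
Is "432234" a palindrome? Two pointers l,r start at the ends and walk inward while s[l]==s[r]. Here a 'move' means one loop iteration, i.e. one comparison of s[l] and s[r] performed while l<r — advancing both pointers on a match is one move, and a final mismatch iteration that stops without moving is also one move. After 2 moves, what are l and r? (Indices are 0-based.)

l=2, r=3

l=0 r=5: '4'=='4', l++,r--
l=1 r=4: '3'=='3', l++,r--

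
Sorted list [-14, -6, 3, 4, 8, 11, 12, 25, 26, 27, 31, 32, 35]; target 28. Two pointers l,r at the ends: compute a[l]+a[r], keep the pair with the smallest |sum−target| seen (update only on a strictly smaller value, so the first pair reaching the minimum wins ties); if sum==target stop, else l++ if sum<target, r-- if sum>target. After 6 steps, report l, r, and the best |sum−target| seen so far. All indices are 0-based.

[0,12] -14+35=21 d=7 * → l++
[1,12] -6+35=29 d=1 * → r--
[1,11] -6+32=26 d=2 → l++
[2,11] 3+32=35 d=7 → r--
[2,10] 3+31=34 d=6 → r--
[2,9] 3+27=30 d=2 → r--

l=2, r=8, best |Δ|=1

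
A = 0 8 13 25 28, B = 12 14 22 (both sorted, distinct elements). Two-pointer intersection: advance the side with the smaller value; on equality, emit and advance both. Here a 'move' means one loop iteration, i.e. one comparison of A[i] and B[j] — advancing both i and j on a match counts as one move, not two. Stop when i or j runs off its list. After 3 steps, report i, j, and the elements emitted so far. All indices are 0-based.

i=0 j=0: 0<12, i++
i=1 j=0: 8<12, i++
i=2 j=0: 13>12, j++

i=2, j=1, emitted=[]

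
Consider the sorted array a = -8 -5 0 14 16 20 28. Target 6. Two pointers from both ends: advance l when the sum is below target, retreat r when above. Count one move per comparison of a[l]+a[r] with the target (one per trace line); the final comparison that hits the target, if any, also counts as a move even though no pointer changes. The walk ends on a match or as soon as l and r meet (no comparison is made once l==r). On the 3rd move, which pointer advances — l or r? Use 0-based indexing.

r

[0,6] -8+28=20 >6 → r--
[0,5] -8+20=12 >6 → r--
[0,4] -8+16=8 >6 → r--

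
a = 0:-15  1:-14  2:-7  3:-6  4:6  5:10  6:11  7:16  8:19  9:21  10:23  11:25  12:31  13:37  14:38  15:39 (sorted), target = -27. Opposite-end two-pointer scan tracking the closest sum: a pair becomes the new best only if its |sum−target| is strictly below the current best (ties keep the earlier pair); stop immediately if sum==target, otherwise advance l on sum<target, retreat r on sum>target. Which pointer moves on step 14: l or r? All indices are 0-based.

l=0 r=15: -15+39=24 d=51 *, r--
l=0 r=14: -15+38=23 d=50 *, r--
l=0 r=13: -15+37=22 d=49 *, r--
l=0 r=12: -15+31=16 d=43 *, r--
l=0 r=11: -15+25=10 d=37 *, r--
l=0 r=10: -15+23=8 d=35 *, r--
l=0 r=9: -15+21=6 d=33 *, r--
l=0 r=8: -15+19=4 d=31 *, r--
l=0 r=7: -15+16=1 d=28 *, r--
l=0 r=6: -15+11=-4 d=23 *, r--
l=0 r=5: -15+10=-5 d=22 *, r--
l=0 r=4: -15+6=-9 d=18 *, r--
l=0 r=3: -15+-6=-21 d=6 *, r--
l=0 r=2: -15+-7=-22 d=5 *, r--

r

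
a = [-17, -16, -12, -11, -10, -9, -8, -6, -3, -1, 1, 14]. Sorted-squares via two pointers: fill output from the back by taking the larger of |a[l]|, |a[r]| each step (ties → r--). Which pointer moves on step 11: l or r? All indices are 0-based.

l=0 r=11: |-17|>|14| out[11]=289, l++
l=1 r=11: |-16|>|14| out[10]=256, l++
l=2 r=11: |-12|<=|14| out[9]=196, r--
l=2 r=10: |-12|>|1| out[8]=144, l++
l=3 r=10: |-11|>|1| out[7]=121, l++
l=4 r=10: |-10|>|1| out[6]=100, l++
l=5 r=10: |-9|>|1| out[5]=81, l++
l=6 r=10: |-8|>|1| out[4]=64, l++
l=7 r=10: |-6|>|1| out[3]=36, l++
l=8 r=10: |-3|>|1| out[2]=9, l++
l=9 r=10: |-1|<=|1| out[1]=1, r--

r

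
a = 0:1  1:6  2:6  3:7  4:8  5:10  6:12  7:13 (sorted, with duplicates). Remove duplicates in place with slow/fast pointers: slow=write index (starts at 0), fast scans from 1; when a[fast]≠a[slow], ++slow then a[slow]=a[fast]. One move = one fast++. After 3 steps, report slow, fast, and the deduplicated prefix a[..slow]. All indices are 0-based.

(s=0,f=1) a[fast]=6≠a[slow]=1 write a[1]=6 → slow++,fast++
(s=1,f=2) a[fast]=6=a[slow] dup → fast++
(s=1,f=3) a[fast]=7≠a[slow]=6 write a[2]=7 → slow++,fast++

slow=2, fast=4, prefix=[1, 6, 7]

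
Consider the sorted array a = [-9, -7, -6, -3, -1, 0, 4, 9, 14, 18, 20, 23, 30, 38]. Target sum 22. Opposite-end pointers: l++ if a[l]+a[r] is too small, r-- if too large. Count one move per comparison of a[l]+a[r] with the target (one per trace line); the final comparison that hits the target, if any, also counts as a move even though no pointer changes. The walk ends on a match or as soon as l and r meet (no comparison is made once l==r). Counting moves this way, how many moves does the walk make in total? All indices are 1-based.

l=1 r=14: -9+38=29 >22, r--
l=1 r=13: -9+30=21 <22, l++
l=2 r=13: -7+30=23 >22, r--
l=2 r=12: -7+23=16 <22, l++
l=3 r=12: -6+23=17 <22, l++
l=4 r=12: -3+23=20 <22, l++
l=5 r=12: -1+23=22, found

7 moves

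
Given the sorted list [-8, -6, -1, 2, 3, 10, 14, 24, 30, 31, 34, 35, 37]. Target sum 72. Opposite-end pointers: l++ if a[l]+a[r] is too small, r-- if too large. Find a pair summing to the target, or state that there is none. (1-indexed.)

l=1 r=13: -8+37=29 <72, l++
l=2 r=13: -6+37=31 <72, l++
l=3 r=13: -1+37=36 <72, l++
l=4 r=13: 2+37=39 <72, l++
l=5 r=13: 3+37=40 <72, l++
l=6 r=13: 10+37=47 <72, l++
l=7 r=13: 14+37=51 <72, l++
l=8 r=13: 24+37=61 <72, l++
l=9 r=13: 30+37=67 <72, l++
l=10 r=13: 31+37=68 <72, l++
l=11 r=13: 34+37=71 <72, l++
l=12 r=13: 35+37=72, found

(35, 37)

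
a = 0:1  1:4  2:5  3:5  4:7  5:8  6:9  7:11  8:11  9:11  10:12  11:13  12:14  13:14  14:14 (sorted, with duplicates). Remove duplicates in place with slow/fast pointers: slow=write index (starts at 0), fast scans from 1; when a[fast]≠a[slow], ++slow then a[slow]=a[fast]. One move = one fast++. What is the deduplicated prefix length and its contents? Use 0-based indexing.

slow=0 fast=1: a[fast]=4≠a[slow]=1 write a[1]=4, slow++,fast++
slow=1 fast=2: a[fast]=5≠a[slow]=4 write a[2]=5, slow++,fast++
slow=2 fast=3: a[fast]=5=a[slow] dup, fast++
slow=2 fast=4: a[fast]=7≠a[slow]=5 write a[3]=7, slow++,fast++
slow=3 fast=5: a[fast]=8≠a[slow]=7 write a[4]=8, slow++,fast++
slow=4 fast=6: a[fast]=9≠a[slow]=8 write a[5]=9, slow++,fast++
slow=5 fast=7: a[fast]=11≠a[slow]=9 write a[6]=11, slow++,fast++
slow=6 fast=8: a[fast]=11=a[slow] dup, fast++
slow=6 fast=9: a[fast]=11=a[slow] dup, fast++
slow=6 fast=10: a[fast]=12≠a[slow]=11 write a[7]=12, slow++,fast++
slow=7 fast=11: a[fast]=13≠a[slow]=12 write a[8]=13, slow++,fast++
slow=8 fast=12: a[fast]=14≠a[slow]=13 write a[9]=14, slow++,fast++
slow=9 fast=13: a[fast]=14=a[slow] dup, fast++
slow=9 fast=14: a[fast]=14=a[slow] dup, fast++

length 10; prefix = [1, 4, 5, 7, 8, 9, 11, 12, 13, 14]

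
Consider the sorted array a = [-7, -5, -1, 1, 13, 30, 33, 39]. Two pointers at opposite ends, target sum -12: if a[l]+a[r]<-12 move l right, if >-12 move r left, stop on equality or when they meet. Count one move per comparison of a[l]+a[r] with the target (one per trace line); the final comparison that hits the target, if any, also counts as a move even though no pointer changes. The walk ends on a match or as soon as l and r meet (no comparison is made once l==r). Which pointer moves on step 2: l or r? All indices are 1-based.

r

l=1 r=8: -7+39=32 >-12, r--
l=1 r=7: -7+33=26 >-12, r--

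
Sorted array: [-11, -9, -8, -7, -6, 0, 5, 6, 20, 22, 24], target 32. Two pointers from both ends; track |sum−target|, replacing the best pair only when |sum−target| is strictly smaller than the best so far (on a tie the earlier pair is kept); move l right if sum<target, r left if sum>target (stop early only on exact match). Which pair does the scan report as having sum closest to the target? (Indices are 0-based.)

pair (6, 24) with sum 30 (|Δ|=2)

l=0 r=10: -11+24=13 d=19 *, l++
l=1 r=10: -9+24=15 d=17 *, l++
l=2 r=10: -8+24=16 d=16 *, l++
l=3 r=10: -7+24=17 d=15 *, l++
l=4 r=10: -6+24=18 d=14 *, l++
l=5 r=10: 0+24=24 d=8 *, l++
l=6 r=10: 5+24=29 d=3 *, l++
l=7 r=10: 6+24=30 d=2 *, l++
l=8 r=10: 20+24=44 d=12, r--
l=8 r=9: 20+22=42 d=10, r--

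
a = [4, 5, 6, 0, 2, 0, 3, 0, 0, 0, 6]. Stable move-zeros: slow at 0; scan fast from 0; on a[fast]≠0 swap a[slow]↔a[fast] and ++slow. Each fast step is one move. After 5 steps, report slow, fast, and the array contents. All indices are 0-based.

(s=0,f=0) a[fast]=4≠0 swap→a[0]=4 → slow++,fast++
(s=1,f=1) a[fast]=5≠0 swap→a[1]=5 → slow++,fast++
(s=2,f=2) a[fast]=6≠0 swap→a[2]=6 → slow++,fast++
(s=3,f=3) a[fast]=0 → fast++
(s=3,f=4) a[fast]=2≠0 swap→a[3]=2 → slow++,fast++

slow=4, fast=5, a=[4, 5, 6, 2, 0, 0, 3, 0, 0, 0, 6]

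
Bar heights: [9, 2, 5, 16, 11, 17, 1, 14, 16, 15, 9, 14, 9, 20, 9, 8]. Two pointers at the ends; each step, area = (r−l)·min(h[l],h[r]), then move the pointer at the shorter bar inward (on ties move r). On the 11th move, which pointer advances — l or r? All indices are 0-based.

l

[0,15] min(9,8)*15=120 best=120 * → r--
[0,14] min(9,9)*14=126 best=126 * → r--
[0,13] min(9,20)*13=117 best=126 → l++
[1,13] min(2,20)*12=24 best=126 → l++
[2,13] min(5,20)*11=55 best=126 → l++
[3,13] min(16,20)*10=160 best=160 * → l++
[4,13] min(11,20)*9=99 best=160 → l++
[5,13] min(17,20)*8=136 best=160 → l++
[6,13] min(1,20)*7=7 best=160 → l++
[7,13] min(14,20)*6=84 best=160 → l++
[8,13] min(16,20)*5=80 best=160 → l++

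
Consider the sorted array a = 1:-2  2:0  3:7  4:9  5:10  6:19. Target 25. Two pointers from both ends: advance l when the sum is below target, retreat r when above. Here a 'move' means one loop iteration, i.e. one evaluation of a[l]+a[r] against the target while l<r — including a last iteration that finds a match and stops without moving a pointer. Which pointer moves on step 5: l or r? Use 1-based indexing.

l

[1,6] -2+19=17 <25 → l++
[2,6] 0+19=19 <25 → l++
[3,6] 7+19=26 >25 → r--
[3,5] 7+10=17 <25 → l++
[4,5] 9+10=19 <25 → l++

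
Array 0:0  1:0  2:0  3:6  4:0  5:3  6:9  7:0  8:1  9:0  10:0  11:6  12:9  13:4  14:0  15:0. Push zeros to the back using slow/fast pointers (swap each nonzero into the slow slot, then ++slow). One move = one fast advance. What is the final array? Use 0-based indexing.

slow=0 fast=0: a[fast]=0, fast++
slow=0 fast=1: a[fast]=0, fast++
slow=0 fast=2: a[fast]=0, fast++
slow=0 fast=3: a[fast]=6≠0 swap→a[0]=6, slow++,fast++
slow=1 fast=4: a[fast]=0, fast++
slow=1 fast=5: a[fast]=3≠0 swap→a[1]=3, slow++,fast++
slow=2 fast=6: a[fast]=9≠0 swap→a[2]=9, slow++,fast++
slow=3 fast=7: a[fast]=0, fast++
slow=3 fast=8: a[fast]=1≠0 swap→a[3]=1, slow++,fast++
slow=4 fast=9: a[fast]=0, fast++
slow=4 fast=10: a[fast]=0, fast++
slow=4 fast=11: a[fast]=6≠0 swap→a[4]=6, slow++,fast++
slow=5 fast=12: a[fast]=9≠0 swap→a[5]=9, slow++,fast++
slow=6 fast=13: a[fast]=4≠0 swap→a[6]=4, slow++,fast++
slow=7 fast=14: a[fast]=0, fast++
slow=7 fast=15: a[fast]=0, fast++

[6, 3, 9, 1, 6, 9, 4, 0, 0, 0, 0, 0, 0, 0, 0, 0]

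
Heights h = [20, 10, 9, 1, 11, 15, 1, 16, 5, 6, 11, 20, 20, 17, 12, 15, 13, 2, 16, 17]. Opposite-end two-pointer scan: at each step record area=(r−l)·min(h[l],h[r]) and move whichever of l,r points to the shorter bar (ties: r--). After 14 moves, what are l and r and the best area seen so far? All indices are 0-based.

[0,19] min(20,17)*19=323 best=323 * → r--
[0,18] min(20,16)*18=288 best=323 → r--
[0,17] min(20,2)*17=34 best=323 → r--
[0,16] min(20,13)*16=208 best=323 → r--
[0,15] min(20,15)*15=225 best=323 → r--
[0,14] min(20,12)*14=168 best=323 → r--
[0,13] min(20,17)*13=221 best=323 → r--
[0,12] min(20,20)*12=240 best=323 → r--
[0,11] min(20,20)*11=220 best=323 → r--
[0,10] min(20,11)*10=110 best=323 → r--
[0,9] min(20,6)*9=54 best=323 → r--
[0,8] min(20,5)*8=40 best=323 → r--
[0,7] min(20,16)*7=112 best=323 → r--
[0,6] min(20,1)*6=6 best=323 → r--

l=0, r=5, best area=323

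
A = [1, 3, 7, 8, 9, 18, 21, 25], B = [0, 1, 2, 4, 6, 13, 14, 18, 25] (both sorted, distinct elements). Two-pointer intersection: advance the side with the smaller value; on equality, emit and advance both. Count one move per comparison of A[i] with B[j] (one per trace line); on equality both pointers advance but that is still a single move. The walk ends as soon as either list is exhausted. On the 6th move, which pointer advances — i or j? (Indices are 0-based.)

j

[i=0,j=0] 1>0 → j++
[i=0,j=1] 1==1 emit → i++,j++
[i=1,j=2] 3>2 → j++
[i=1,j=3] 3<4 → i++
[i=2,j=3] 7>4 → j++
[i=2,j=4] 7>6 → j++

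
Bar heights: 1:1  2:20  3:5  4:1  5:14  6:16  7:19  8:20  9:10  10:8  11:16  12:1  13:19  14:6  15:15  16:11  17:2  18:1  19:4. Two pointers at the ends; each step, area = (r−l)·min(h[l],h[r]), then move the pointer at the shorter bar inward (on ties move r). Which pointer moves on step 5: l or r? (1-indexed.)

l=1 r=19: min(1,4)*18=18 best=18 *, l++
l=2 r=19: min(20,4)*17=68 best=68 *, r--
l=2 r=18: min(20,1)*16=16 best=68, r--
l=2 r=17: min(20,2)*15=30 best=68, r--
l=2 r=16: min(20,11)*14=154 best=154 *, r--

r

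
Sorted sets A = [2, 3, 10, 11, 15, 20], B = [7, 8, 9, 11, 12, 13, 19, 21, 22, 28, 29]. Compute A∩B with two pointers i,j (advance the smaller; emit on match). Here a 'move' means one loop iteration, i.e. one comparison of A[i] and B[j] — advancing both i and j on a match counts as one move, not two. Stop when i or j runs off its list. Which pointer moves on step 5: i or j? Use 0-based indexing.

i=0 j=0: 2<7, i++
i=1 j=0: 3<7, i++
i=2 j=0: 10>7, j++
i=2 j=1: 10>8, j++
i=2 j=2: 10>9, j++

j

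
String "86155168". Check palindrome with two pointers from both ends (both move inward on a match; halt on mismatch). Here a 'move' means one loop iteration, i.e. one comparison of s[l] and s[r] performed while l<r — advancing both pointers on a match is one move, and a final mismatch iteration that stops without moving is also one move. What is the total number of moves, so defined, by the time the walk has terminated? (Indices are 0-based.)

l=0 r=7: '8'=='8', l++,r--
l=1 r=6: '6'=='6', l++,r--
l=2 r=5: '1'=='1', l++,r--
l=3 r=4: '5'=='5', l++,r--

4 moves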